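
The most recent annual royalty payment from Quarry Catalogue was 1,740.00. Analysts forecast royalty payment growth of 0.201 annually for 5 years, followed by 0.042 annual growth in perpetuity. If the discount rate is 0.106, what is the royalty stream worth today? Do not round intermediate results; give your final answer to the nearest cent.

D_1 = 2089.74000
D_2 = 2509.77774
D_3 = 3014.24307
D_4 = 3620.10592
D_5 = 4347.74721
Terminal value at year 5: TV = D_5×(1+g_2)/(r−g_2) = 4530.35260/0.064 = 70786.75930
P_0 = D_1/(1+r)^1 + D_2/(1+r)^2 + D_3/(1+r)^3 + D_4/(1+r)^4 + D_5/(1+r)^5 + TV/(1+r)^5
    = 1889.45750 + 2051.75268 + 2227.98822 + 2419.36153 + 2627.17287 + 42773.65827 = 53989.39107

53989.39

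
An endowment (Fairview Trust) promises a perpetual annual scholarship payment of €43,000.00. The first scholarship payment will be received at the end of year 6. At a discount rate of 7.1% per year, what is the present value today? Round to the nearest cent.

Value at end of year 5: C / r = €43,000.00 / 0.071 = €605,633.8028
Discount to today: PV = €605,633.8028 / (1 + 0.071)^5 = €605,633.8028 / 1.409118 = €429,796.38

€429796.38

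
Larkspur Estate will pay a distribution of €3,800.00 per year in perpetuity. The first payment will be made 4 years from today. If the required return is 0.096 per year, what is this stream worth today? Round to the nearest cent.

Value at end of year 3: C / r = €3,800.00 / 0.096 = €39,583.3333
Discount to today: PV = €39,583.3333 / (1 + 0.096)^3 = €39,583.3333 / 1.316533 = €30,066.35

€30066.35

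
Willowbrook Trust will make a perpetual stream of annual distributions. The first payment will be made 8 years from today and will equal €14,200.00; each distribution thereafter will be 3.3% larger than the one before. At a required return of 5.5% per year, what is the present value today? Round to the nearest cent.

Value at end of year 7: C₁ / (r − g) = €14,200.00 / (0.055 − 0.033) = €645,454.5455
Discount to today: PV = €645,454.5455 / (1 + 0.055)^7 = €645,454.5455 / 1.454679 = €443,709.21

€443709.21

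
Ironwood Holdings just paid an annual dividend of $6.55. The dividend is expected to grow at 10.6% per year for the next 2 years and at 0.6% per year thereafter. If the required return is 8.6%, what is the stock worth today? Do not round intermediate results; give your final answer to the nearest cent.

$98.89

D_1 = 7.24430
D_2 = 8.01220
Terminal value at year 2: TV = D_2×(1+g_2)/(r−g_2) = 8.06027/0.08 = 100.75336
P_0 = D_1/(1+r)^1 + D_2/(1+r)^2 + TV/(1+r)^2
    = 6.67063 + 6.79347 + 85.42793 = 98.89203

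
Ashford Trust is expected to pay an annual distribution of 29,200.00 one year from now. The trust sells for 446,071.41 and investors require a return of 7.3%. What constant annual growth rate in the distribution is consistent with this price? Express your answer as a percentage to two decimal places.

P = D₁/(r−g) ⇒ g = r − D₁/P = 0.073 − 29,200.00/446,071.41 = 0.007540

0.75%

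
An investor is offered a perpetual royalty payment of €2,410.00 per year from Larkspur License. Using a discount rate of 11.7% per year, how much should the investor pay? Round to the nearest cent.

€20598.29

Level perpetuity: PV = C / r = €2,410.00 / 0.117 = €20,598.29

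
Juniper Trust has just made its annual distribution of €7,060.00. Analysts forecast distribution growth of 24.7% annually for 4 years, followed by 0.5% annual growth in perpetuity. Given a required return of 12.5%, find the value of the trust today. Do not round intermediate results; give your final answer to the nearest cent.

D_1 = 8803.82000
D_2 = 10978.36354
D_3 = 13690.01933
D_4 = 17071.45411
Terminal value at year 4: TV = D_4×(1+g_2)/(r−g_2) = 17156.81138/0.12 = 142973.42817
P_0 = D_1/(1+r)^1 + D_2/(1+r)^2 + D_3/(1+r)^3 + D_4/(1+r)^4 + TV/(1+r)^4
    = 7825.61778 + 8674.26255 + 9614.93813 + 10657.62476 + 89257.60734 = 126030.05056

€126030.05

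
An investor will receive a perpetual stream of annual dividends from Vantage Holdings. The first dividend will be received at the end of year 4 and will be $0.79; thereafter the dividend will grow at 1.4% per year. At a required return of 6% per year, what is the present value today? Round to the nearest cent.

$14.42

Value at end of year 3: C₁ / (r − g) = $0.79 / (0.06 − 0.014) = $17.1739
Discount to today: PV = $17.1739 / (1 + 0.06)^3 = $17.1739 / 1.191016 = $14.42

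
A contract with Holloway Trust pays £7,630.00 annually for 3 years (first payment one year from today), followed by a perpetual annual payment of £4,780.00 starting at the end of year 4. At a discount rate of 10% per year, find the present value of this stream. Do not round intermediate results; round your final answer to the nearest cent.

PV of 3-year annuity: £7,630.00 × [1 − (1+0.1)^−3] / 0.1 = 18974.68069
Perpetuity value at year 3: £4,780.00 / 0.1 = 47800.00000
PV of perpetuity: 47800.00000 / (1+0.1)^3 = 35912.84748
Total PV = 18974.68069 + 35912.84748 = 54887.52817

£54887.53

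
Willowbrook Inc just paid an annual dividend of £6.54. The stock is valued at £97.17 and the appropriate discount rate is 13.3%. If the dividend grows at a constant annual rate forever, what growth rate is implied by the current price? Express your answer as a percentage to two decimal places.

6.16%

P = D₀(1+g)/(r−g) ⇒ P(r−g) = D₀(1+g) ⇒ g(P+D₀) = P·r − D₀
g = (P·r − D₀)/(P + D₀) = (£97.17×0.133 − £6.54) / (£97.17 + £6.54) = 0.061553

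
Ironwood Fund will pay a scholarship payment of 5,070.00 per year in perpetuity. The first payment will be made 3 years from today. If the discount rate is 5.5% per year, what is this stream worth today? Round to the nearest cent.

Value at end of year 2: C / r = 5,070.00 / 0.055 = 92,181.8182
Discount to today: PV = 92,181.8182 / (1 + 0.055)^2 = 92,181.8182 / 1.113025 = 82,820.98

82820.98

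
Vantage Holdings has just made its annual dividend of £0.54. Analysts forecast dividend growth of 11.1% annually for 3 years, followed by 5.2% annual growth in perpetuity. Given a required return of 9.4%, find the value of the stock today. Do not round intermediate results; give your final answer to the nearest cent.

D_1 = 0.59994
D_2 = 0.66653
D_3 = 0.74052
Terminal value at year 3: TV = D_3×(1+g_2)/(r−g_2) = 0.77903/0.042 = 18.54823
P_0 = D_1/(1+r)^1 + D_2/(1+r)^2 + D_3/(1+r)^3 + TV/(1+r)^3
    = 0.54839 + 0.55691 + 0.56557 + 14.16610 = 15.83697

£15.84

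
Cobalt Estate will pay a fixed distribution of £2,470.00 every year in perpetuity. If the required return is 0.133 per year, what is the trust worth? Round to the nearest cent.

Level perpetuity: PV = C / r = £2,470.00 / 0.133 = £18,571.43

£18571.43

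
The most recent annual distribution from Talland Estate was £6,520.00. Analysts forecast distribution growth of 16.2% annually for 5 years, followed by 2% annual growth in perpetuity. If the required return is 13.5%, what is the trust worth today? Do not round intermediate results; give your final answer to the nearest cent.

£100044.75

D_1 = 7576.24000
D_2 = 8803.59088
D_3 = 10229.77260
D_4 = 11886.99576
D_5 = 13812.68908
Terminal value at year 5: TV = D_5×(1+g_2)/(r−g_2) = 14088.94286/0.115 = 122512.54660
P_0 = D_1/(1+r)^1 + D_2/(1+r)^2 + D_3/(1+r)^3 + D_4/(1+r)^4 + D_5/(1+r)^5 + TV/(1+r)^5
    = 6675.10132 + 6833.89228 + 6996.46064 + 7162.89627 + 7333.29116 + 65043.10418 = 100044.74585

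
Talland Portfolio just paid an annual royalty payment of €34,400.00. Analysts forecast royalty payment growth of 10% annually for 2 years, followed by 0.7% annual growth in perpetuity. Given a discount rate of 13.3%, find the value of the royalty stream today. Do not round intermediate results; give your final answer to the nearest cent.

€324968.41

D_1 = 37840.00000
D_2 = 41624.00000
Terminal value at year 2: TV = D_2×(1+g_2)/(r−g_2) = 41915.36800/0.126 = 332661.65079
P_0 = D_1/(1+r)^1 + D_2/(1+r)^2 + TV/(1+r)^2
    = 33398.05825 + 32425.29927 + 259145.05055 = 324968.40808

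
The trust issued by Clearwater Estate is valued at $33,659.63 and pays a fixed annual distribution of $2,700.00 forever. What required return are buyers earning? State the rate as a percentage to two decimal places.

8.02%

P = C/r ⇒ r = C/P = $2,700.00/$33,659.63 = 0.080215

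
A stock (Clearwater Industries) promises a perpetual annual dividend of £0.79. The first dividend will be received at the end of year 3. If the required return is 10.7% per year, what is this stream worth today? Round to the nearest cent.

Value at end of year 2: C / r = £0.79 / 0.107 = £7.3832
Discount to today: PV = £7.3832 / (1 + 0.107)^2 = £7.3832 / 1.225449 = £6.02

£6.02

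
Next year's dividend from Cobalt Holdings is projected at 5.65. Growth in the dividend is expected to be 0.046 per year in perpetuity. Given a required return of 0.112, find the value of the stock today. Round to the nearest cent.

85.61

Growing perpetuity: P = D₁ / (r − g) = 5.6500 / (0.112 − 0.046) = 85.61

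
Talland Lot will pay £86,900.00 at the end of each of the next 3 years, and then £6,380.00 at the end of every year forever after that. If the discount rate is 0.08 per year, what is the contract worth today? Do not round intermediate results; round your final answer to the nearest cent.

PV of 3-year annuity: £86,900.00 × [1 − (1+0.08)^−3] / 0.08 = 223949.72819
Perpetuity value at year 3: £6,380.00 / 0.08 = 79750.00000
PV of perpetuity: 79750.00000 / (1+0.08)^3 = 63308.12122
Total PV = 223949.72819 + 63308.12122 = 287257.84941

£287257.85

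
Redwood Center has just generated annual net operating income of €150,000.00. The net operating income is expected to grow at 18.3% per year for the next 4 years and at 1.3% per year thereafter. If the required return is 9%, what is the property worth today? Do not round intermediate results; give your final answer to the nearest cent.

€3477435.00

D_1 = 177450.00000
D_2 = 209923.35000
D_3 = 248339.32305
D_4 = 293785.41917
Terminal value at year 4: TV = D_4×(1+g_2)/(r−g_2) = 297604.62962/0.077 = 3864995.18984
P_0 = D_1/(1+r)^1 + D_2/(1+r)^2 + D_3/(1+r)^3 + D_4/(1+r)^4 + TV/(1+r)^4
    = 162798.16514 + 176688.28381 + 191763.52271 + 208124.99758 + 2738060.03313 = 3477435.00237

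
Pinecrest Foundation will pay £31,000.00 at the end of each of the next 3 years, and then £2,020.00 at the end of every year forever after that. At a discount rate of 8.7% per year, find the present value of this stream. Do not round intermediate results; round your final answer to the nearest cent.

£96969.30

PV of 3-year annuity: £31,000.00 × [1 − (1+0.087)^−3] / 0.087 = 78891.59181
Perpetuity value at year 3: £2,020.00 / 0.087 = 23218.39080
PV of perpetuity: 23218.39080 / (1+0.087)^3 = 18077.71289
Total PV = 78891.59181 + 18077.71289 = 96969.30470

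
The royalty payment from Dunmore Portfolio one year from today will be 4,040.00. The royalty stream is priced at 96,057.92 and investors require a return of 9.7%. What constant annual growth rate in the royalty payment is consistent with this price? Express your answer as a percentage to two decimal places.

5.49%

P = D₁/(r−g) ⇒ g = r − D₁/P = 0.097 − 4,040.00/96,057.92 = 0.054942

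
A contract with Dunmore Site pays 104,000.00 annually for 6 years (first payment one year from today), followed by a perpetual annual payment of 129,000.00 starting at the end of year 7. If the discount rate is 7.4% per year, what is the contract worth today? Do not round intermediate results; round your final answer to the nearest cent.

1625537.11

PV of 6-year annuity: 104,000.00 × [1 − (1+0.074)^−6] / 0.074 = 489657.50546
Perpetuity value at year 6: 129,000.00 / 0.074 = 1743243.24324
PV of perpetuity: 1743243.24324 / (1+0.074)^6 = 1135879.60667
Total PV = 489657.50546 + 1135879.60667 = 1625537.11212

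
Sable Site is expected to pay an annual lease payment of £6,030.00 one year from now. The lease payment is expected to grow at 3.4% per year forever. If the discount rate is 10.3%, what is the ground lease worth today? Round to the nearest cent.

£87391.30

Growing perpetuity: P = D₁ / (r − g) = £6,030.0000 / (0.103 − 0.034) = £87,391.30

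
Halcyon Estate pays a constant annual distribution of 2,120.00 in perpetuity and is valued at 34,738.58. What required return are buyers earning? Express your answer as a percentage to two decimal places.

P = C/r ⇒ r = C/P = 2,120.00/34,738.58 = 0.061027

6.10%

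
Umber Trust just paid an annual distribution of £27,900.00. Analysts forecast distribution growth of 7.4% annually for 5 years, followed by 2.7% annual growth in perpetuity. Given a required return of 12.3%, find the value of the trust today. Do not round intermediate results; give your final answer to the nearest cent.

D_1 = 29964.60000
D_2 = 32181.98040
D_3 = 34563.44695
D_4 = 37121.14202
D_5 = 39868.10653
Terminal value at year 5: TV = D_5×(1+g_2)/(r−g_2) = 40944.54541/0.096 = 426505.68135
P_0 = D_1/(1+r)^1 + D_2/(1+r)^2 + D_3/(1+r)^3 + D_4/(1+r)^4 + D_5/(1+r)^5 + TV/(1+r)^5
    = 26682.63580 + 25518.38900 + 24404.94193 + 23340.07803 + 22321.67748 + 238795.44551 = 361063.16775

£361063.17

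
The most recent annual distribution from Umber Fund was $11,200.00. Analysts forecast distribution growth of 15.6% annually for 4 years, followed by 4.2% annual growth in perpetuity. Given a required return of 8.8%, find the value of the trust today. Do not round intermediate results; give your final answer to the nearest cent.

$375579.60

D_1 = 12947.20000
D_2 = 14966.96320
D_3 = 17301.80946
D_4 = 20000.89173
Terminal value at year 4: TV = D_4×(1+g_2)/(r−g_2) = 20840.92919/0.046 = 453063.67799
P_0 = D_1/(1+r)^1 + D_2/(1+r)^2 + D_3/(1+r)^3 + D_4/(1+r)^4 + TV/(1+r)^4
    = 11900.00000 + 12643.75000 + 13433.98438 + 14273.60840 + 323328.25981 = 375579.60258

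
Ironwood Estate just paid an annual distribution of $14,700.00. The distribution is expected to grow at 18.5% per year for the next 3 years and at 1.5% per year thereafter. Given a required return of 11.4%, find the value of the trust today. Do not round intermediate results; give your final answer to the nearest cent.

D_1 = 17419.50000
D_2 = 20642.10750
D_3 = 24460.89739
Terminal value at year 3: TV = D_3×(1+g_2)/(r−g_2) = 24827.81085/0.099 = 250785.96816
P_0 = D_1/(1+r)^1 + D_2/(1+r)^2 + D_3/(1+r)^3 + TV/(1+r)^3
    = 15636.89408 + 16633.50043 + 17693.62478 + 181404.33491 = 231368.35420

$231368.35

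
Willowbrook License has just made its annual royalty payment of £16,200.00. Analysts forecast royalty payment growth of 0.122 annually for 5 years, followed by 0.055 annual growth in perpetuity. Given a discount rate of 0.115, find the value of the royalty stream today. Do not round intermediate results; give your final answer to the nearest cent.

D_1 = 18176.40000
D_2 = 20393.92080
D_3 = 22881.97914
D_4 = 25673.58059
D_5 = 28805.75742
Terminal value at year 5: TV = D_5×(1+g_2)/(r−g_2) = 30390.07408/0.06 = 506501.23472
P_0 = D_1/(1+r)^1 + D_2/(1+r)^2 + D_3/(1+r)^3 + D_4/(1+r)^4 + D_5/(1+r)^5 + TV/(1+r)^5
    = 16301.70404 + 16404.04657 + 16507.03162 + 16610.66321 + 16714.94540 + 293904.45657 = 376442.84740

£376442.85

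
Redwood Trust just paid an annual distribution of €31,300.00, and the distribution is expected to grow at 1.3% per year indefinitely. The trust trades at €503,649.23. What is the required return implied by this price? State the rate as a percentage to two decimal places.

D₁ = €31,300.00 × 1.013 = €31,706.9000
P = D₁/(r − g) ⇒ r = D₁/P + g = €31,706.9000/€503,649.23 + 0.013 = 0.062954 + 0.013 = 0.075954

7.60%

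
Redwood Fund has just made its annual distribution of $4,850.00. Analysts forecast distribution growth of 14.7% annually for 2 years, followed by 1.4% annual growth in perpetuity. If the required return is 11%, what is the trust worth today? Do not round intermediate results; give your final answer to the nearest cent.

D_1 = 5562.95000
D_2 = 6380.70365
Terminal value at year 2: TV = D_2×(1+g_2)/(r−g_2) = 6470.03350/0.096 = 67396.18230
P_0 = D_1/(1+r)^1 + D_2/(1+r)^2 + TV/(1+r)^2
    = 5011.66667 + 5178.72222 + 54700.25347 = 64890.64236

$64890.64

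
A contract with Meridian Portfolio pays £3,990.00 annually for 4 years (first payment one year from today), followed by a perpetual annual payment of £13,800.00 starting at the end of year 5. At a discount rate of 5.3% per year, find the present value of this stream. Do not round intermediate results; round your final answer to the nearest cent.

PV of 4-year annuity: £3,990.00 × [1 − (1+0.053)^−4] / 0.053 = 14050.30030
Perpetuity value at year 4: £13,800.00 / 0.053 = 260377.35849
PV of perpetuity: 260377.35849 / (1+0.053)^4 = 211782.33488
Total PV = 14050.30030 + 211782.33488 = 225832.63519

£225832.64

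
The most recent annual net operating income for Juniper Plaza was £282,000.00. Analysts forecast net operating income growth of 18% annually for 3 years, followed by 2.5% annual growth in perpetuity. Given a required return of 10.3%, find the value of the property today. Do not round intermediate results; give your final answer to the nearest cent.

£5507014.74

D_1 = 332760.00000
D_2 = 392656.80000
D_3 = 463335.02400
Terminal value at year 3: TV = D_3×(1+g_2)/(r−g_2) = 474918.39960/0.078 = 6088697.43077
P_0 = D_1/(1+r)^1 + D_2/(1+r)^2 + D_3/(1+r)^3 + TV/(1+r)^3
    = 301686.31006 + 322746.91376 + 345277.74999 + 4537303.76584 = 5507014.73964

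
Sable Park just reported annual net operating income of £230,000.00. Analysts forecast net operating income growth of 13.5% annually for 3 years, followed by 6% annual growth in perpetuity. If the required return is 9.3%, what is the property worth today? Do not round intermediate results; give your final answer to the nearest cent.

D_1 = 261050.00000
D_2 = 296291.75000
D_3 = 336291.13625
Terminal value at year 3: TV = D_3×(1+g_2)/(r−g_2) = 356468.60443/0.033 = 10802078.92197
P_0 = D_1/(1+r)^1 + D_2/(1+r)^2 + D_3/(1+r)^3 + TV/(1+r)^3
    = 238838.06038 + 248015.73517 + 257546.07449 + 8272692.08955 = 9017091.95958

£9017091.96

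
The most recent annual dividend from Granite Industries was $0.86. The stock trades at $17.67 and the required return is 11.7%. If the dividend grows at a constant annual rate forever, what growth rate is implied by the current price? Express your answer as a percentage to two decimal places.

6.52%

P = D₀(1+g)/(r−g) ⇒ P(r−g) = D₀(1+g) ⇒ g(P+D₀) = P·r − D₀
g = (P·r − D₀)/(P + D₀) = ($17.67×0.117 − $0.86) / ($17.67 + $0.86) = 0.065159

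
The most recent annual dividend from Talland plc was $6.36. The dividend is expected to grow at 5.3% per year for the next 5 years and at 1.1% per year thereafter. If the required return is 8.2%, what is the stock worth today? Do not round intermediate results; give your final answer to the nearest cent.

$108.39

D_1 = 6.69708
D_2 = 7.05203
D_3 = 7.42578
D_4 = 7.81935
D_5 = 8.23377
Terminal value at year 5: TV = D_5×(1+g_2)/(r−g_2) = 8.32435/0.071 = 117.24431
P_0 = D_1/(1+r)^1 + D_2/(1+r)^2 + D_3/(1+r)^3 + D_4/(1+r)^4 + D_5/(1+r)^5 + TV/(1+r)^5
    = 6.18954 + 6.02364 + 5.86220 + 5.70508 + 5.55217 + 79.05976 = 108.39238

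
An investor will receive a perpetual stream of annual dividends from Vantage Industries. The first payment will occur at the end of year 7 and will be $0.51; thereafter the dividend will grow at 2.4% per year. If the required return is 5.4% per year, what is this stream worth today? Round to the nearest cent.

Value at end of year 6: C₁ / (r − g) = $0.51 / (0.054 − 0.024) = $17.0000
Discount to today: PV = $17.0000 / (1 + 0.054)^6 = $17.0000 / 1.371020 = $12.40

$12.40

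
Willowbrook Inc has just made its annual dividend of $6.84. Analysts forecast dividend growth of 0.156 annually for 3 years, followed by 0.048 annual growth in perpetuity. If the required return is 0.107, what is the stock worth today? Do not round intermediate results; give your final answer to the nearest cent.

$160.75

D_1 = 7.90704
D_2 = 9.14054
D_3 = 10.56646
Terminal value at year 3: TV = D_3×(1+g_2)/(r−g_2) = 11.07365/0.059 = 187.68902
P_0 = D_1/(1+r)^1 + D_2/(1+r)^2 + D_3/(1+r)^3 + TV/(1+r)^3
    = 7.14276 + 7.45893 + 7.78909 + 138.35537 = 160.74615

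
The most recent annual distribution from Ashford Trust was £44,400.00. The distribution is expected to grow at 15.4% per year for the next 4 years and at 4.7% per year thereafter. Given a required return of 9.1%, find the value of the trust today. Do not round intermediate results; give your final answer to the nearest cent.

£1527279.46

D_1 = 51237.60000
D_2 = 59128.19040
D_3 = 68233.93172
D_4 = 78741.95721
Terminal value at year 4: TV = D_4×(1+g_2)/(r−g_2) = 82442.82920/0.044 = 1873700.66353
P_0 = D_1/(1+r)^1 + D_2/(1+r)^2 + D_3/(1+r)^3 + D_4/(1+r)^4 + TV/(1+r)^4
    = 46963.88634 + 49675.82478 + 52544.36462 + 55578.54883 + 1322516.83236 = 1527279.45693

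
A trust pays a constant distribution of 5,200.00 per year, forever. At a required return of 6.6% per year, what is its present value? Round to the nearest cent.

78787.88

Level perpetuity: PV = C / r = 5,200.00 / 0.066 = 78,787.88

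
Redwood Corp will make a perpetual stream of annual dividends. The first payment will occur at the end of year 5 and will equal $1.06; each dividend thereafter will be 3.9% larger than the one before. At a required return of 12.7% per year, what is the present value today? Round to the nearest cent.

Value at end of year 4: C₁ / (r − g) = $1.06 / (0.127 − 0.039) = $12.0455
Discount to today: PV = $12.0455 / (1 + 0.127)^4 = $12.0455 / 1.613228 = $7.47

$7.47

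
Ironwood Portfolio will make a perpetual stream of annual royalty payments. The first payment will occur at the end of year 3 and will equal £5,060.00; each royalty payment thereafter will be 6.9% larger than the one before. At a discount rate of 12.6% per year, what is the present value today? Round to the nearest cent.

£70016.26

Value at end of year 2: C₁ / (r − g) = £5,060.00 / (0.126 − 0.069) = £88,771.9298
Discount to today: PV = £88,771.9298 / (1 + 0.126)^2 = £88,771.9298 / 1.267876 = £70,016.26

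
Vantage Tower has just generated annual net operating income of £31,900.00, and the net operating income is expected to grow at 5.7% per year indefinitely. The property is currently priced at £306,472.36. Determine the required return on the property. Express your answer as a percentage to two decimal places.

16.70%

D₁ = £31,900.00 × 1.057 = £33,718.3000
P = D₁/(r − g) ⇒ r = D₁/P + g = £33,718.3000/£306,472.36 + 0.057 = 0.110021 + 0.057 = 0.167021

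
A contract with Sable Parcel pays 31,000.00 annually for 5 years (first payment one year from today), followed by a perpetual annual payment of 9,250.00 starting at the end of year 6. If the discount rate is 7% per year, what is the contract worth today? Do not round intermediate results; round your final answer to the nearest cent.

221322.15

PV of 5-year annuity: 31,000.00 × [1 − (1+0.07)^−5] / 0.07 = 127106.12051
Perpetuity value at year 5: 9,250.00 / 0.07 = 132142.85714
PV of perpetuity: 132142.85714 / (1+0.07)^5 = 94216.03086
Total PV = 127106.12051 + 94216.03086 = 221322.15137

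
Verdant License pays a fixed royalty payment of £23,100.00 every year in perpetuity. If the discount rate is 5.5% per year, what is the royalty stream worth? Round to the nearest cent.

Level perpetuity: PV = C / r = £23,100.00 / 0.055 = £420,000.00

£420000.00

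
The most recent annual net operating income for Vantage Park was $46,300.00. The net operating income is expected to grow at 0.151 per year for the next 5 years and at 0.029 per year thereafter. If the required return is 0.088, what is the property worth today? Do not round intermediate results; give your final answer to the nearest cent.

$1344939.47

D_1 = 53291.30000
D_2 = 61338.28630
D_3 = 70600.36753
D_4 = 81261.02303
D_5 = 93531.43751
Terminal value at year 5: TV = D_5×(1+g_2)/(r−g_2) = 96243.84919/0.059 = 1631251.68125
P_0 = D_1/(1+r)^1 + D_2/(1+r)^2 + D_3/(1+r)^3 + D_4/(1+r)^4 + D_5/(1+r)^5 + TV/(1+r)^5
    = 48980.97426 + 51817.18877 + 54817.63260 + 57991.81537 + 61349.79733 + 1069982.05849 = 1344939.46683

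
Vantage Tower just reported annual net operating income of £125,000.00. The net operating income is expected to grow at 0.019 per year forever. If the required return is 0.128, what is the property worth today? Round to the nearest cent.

£1168577.98

D₁ = D₀ × (1 + g) = £125,000.00 × 1.019 = £127,375.0000
Growing perpetuity: P = D₁ / (r − g) = £127,375.0000 / (0.128 − 0.019) = £1,168,577.98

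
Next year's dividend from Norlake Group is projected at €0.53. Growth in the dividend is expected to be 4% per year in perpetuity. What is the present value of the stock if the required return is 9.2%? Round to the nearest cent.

Growing perpetuity: P = D₁ / (r − g) = €0.5300 / (0.092 − 0.04) = €10.19

€10.19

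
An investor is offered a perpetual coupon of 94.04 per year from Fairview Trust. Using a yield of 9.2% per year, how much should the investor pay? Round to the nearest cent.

Level perpetuity: PV = C / r = 94.04 / 0.092 = 1,022.17

1022.17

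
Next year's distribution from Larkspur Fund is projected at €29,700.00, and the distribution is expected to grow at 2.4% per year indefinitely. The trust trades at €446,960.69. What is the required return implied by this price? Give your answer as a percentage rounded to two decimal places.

P = D₁/(r − g) ⇒ r = D₁/P + g = €29,700.0000/€446,960.69 + 0.024 = 0.066449 + 0.024 = 0.090449

9.04%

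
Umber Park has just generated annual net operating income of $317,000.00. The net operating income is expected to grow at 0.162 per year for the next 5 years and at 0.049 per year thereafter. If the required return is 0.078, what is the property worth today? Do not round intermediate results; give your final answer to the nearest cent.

$18683156.06

D_1 = 368354.00000
D_2 = 428027.34800
D_3 = 497367.77838
D_4 = 577941.35847
D_5 = 671567.85855
Terminal value at year 5: TV = D_5×(1+g_2)/(r−g_2) = 704474.68361/0.029 = 24292230.46946
P_0 = D_1/(1+r)^1 + D_2/(1+r)^2 + D_3/(1+r)^3 + D_4/(1+r)^4 + D_5/(1+r)^5 + TV/(1+r)^5
    = 341701.29870 + 368327.37392 + 397028.20826 + 427965.47124 + 461313.43004 + 16686820.27955 = 18683156.06171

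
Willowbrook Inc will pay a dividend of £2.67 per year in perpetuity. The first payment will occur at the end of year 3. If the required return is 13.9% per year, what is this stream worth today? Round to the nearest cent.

£14.81

Value at end of year 2: C / r = £2.67 / 0.139 = £19.2086
Discount to today: PV = £19.2086 / (1 + 0.139)^2 = £19.2086 / 1.297321 = £14.81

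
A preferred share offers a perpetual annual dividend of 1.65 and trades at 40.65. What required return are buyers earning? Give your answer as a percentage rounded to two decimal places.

4.06%

P = C/r ⇒ r = C/P = 1.65/40.65 = 0.040590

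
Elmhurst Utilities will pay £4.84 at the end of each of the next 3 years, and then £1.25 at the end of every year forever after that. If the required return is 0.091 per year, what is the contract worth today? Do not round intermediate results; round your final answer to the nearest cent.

PV of 3-year annuity: £4.84 × [1 − (1+0.091)^−3] / 0.091 = 12.22966
Perpetuity value at year 3: £1.25 / 0.091 = 13.73626
PV of perpetuity: 13.73626 / (1+0.091)^3 = 10.57778
Total PV = 12.22966 + 10.57778 = 22.80744

£22.81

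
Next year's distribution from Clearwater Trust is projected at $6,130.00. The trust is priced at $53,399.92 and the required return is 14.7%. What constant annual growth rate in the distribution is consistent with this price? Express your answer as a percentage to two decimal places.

P = D₁/(r−g) ⇒ g = r − D₁/P = 0.147 − $6,130.00/$53,399.92 = 0.032206

3.22%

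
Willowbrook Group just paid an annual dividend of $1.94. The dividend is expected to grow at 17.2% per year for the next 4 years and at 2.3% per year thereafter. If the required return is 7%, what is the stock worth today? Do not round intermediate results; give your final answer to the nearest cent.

D_1 = 2.27368
D_2 = 2.66475
D_3 = 3.12309
D_4 = 3.66026
Terminal value at year 4: TV = D_4×(1+g_2)/(r−g_2) = 3.74445/0.047 = 79.66911
P_0 = D_1/(1+r)^1 + D_2/(1+r)^2 + D_3/(1+r)^3 + D_4/(1+r)^4 + TV/(1+r)^4
    = 2.12493 + 2.32750 + 2.54937 + 2.79240 + 60.77918 = 70.57338

$70.57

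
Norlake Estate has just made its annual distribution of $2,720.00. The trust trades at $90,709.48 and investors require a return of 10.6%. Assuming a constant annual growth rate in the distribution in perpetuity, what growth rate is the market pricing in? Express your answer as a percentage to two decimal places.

P = D₀(1+g)/(r−g) ⇒ P(r−g) = D₀(1+g) ⇒ g(P+D₀) = P·r − D₀
g = (P·r − D₀)/(P + D₀) = ($90,709.48×0.106 − $2,720.00) / ($90,709.48 + $2,720.00) = 0.073801

7.38%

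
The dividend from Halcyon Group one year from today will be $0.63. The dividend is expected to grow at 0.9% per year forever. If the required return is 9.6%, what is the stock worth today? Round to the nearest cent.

Growing perpetuity: P = D₁ / (r − g) = $0.6300 / (0.096 − 0.009) = $7.24

$7.24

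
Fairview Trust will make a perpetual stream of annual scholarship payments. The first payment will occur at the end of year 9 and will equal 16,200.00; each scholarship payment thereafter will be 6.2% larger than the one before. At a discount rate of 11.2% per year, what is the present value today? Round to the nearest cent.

138581.96

Value at end of year 8: C₁ / (r − g) = 16,200.00 / (0.112 − 0.062) = 324,000.0000
Discount to today: PV = 324,000.0000 / (1 + 0.112)^8 = 324,000.0000 / 2.337967 = 138,581.96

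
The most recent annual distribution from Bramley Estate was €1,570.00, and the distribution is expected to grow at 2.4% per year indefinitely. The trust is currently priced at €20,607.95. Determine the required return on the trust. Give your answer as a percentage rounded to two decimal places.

10.20%

D₁ = €1,570.00 × 1.024 = €1,607.6800
P = D₁/(r − g) ⇒ r = D₁/P + g = €1,607.6800/€20,607.95 + 0.024 = 0.078013 + 0.024 = 0.102013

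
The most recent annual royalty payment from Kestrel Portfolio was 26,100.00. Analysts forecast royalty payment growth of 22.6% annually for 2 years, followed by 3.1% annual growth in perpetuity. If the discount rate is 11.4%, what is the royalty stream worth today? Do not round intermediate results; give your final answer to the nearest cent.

453009.53

D_1 = 31998.60000
D_2 = 39230.28360
Terminal value at year 2: TV = D_2×(1+g_2)/(r−g_2) = 40446.42239/0.083 = 487306.29387
P_0 = D_1/(1+r)^1 + D_2/(1+r)^2 + TV/(1+r)^2
    = 28724.05745 + 31611.93396 + 392673.54115 = 453009.53256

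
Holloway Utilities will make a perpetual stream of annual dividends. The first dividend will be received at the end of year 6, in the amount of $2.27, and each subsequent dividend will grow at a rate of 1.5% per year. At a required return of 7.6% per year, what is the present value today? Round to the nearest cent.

Value at end of year 5: C₁ / (r − g) = $2.27 / (0.076 − 0.015) = $37.2131
Discount to today: PV = $37.2131 / (1 + 0.076)^5 = $37.2131 / 1.442319 = $25.80

$25.80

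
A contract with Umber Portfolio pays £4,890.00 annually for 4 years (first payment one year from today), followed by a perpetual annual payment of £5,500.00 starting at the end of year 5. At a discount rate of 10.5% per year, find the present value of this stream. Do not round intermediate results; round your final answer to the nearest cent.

PV of 4-year annuity: £4,890.00 × [1 − (1+0.105)^−4] / 0.105 = 15334.34727
Perpetuity value at year 4: £5,500.00 / 0.105 = 52380.95238
PV of perpetuity: 52380.95238 / (1+0.105)^4 = 35133.73153
Total PV = 15334.34727 + 35133.73153 = 50468.07880

£50468.08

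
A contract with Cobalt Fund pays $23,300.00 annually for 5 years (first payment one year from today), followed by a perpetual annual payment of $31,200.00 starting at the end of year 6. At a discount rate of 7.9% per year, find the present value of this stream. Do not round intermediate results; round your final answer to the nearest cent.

PV of 5-year annuity: $23,300.00 × [1 − (1+0.079)^−5] / 0.079 = 93275.85286
Perpetuity value at year 5: $31,200.00 / 0.079 = 394936.70886
PV of perpetuity: 394936.70886 / (1+0.079)^5 = 270035.13764
Total PV = 93275.85286 + 270035.13764 = 363310.99051

$363310.99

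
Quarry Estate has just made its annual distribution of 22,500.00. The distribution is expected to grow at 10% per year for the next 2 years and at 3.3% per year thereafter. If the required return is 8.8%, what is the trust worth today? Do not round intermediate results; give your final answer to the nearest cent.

477711.40

D_1 = 24750.00000
D_2 = 27225.00000
Terminal value at year 2: TV = D_2×(1+g_2)/(r−g_2) = 28123.42500/0.055 = 511335.00000
P_0 = D_1/(1+r)^1 + D_2/(1+r)^2 + TV/(1+r)^2
    = 22748.16176 + 22999.06061 + 431964.17469 = 477711.39706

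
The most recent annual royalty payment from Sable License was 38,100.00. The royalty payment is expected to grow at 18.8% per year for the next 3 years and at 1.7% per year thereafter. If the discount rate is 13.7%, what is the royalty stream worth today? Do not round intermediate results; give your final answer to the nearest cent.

D_1 = 45262.80000
D_2 = 53772.20640
D_3 = 63881.38120
Terminal value at year 3: TV = D_3×(1+g_2)/(r−g_2) = 64967.36468/0.12 = 541394.70570
P_0 = D_1/(1+r)^1 + D_2/(1+r)^2 + D_3/(1+r)^3 + TV/(1+r)^3
    = 39808.97098 + 41594.59764 + 43460.31838 + 368326.19828 = 493190.08528

493190.09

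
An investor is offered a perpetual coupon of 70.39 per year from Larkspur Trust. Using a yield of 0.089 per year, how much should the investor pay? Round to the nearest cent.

Level perpetuity: PV = C / r = 70.39 / 0.089 = 790.90

790.90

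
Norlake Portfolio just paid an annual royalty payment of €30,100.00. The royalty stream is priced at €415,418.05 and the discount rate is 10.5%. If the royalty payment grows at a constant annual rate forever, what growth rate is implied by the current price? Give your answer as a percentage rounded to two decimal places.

3.03%

P = D₀(1+g)/(r−g) ⇒ P(r−g) = D₀(1+g) ⇒ g(P+D₀) = P·r − D₀
g = (P·r − D₀)/(P + D₀) = (€415,418.05×0.105 − €30,100.00) / (€415,418.05 + €30,100.00) = 0.030344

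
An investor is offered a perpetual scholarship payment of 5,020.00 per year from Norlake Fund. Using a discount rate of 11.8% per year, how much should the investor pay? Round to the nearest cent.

42542.37

Level perpetuity: PV = C / r = 5,020.00 / 0.118 = 42,542.37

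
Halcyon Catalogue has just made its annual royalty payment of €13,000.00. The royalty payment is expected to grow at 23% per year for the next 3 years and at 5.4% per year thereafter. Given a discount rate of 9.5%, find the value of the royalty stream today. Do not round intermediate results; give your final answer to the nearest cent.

€523098.14

D_1 = 15990.00000
D_2 = 19667.70000
D_3 = 24191.27100
Terminal value at year 3: TV = D_3×(1+g_2)/(r−g_2) = 25497.59963/0.041 = 621892.67400
P_0 = D_1/(1+r)^1 + D_2/(1+r)^2 + D_3/(1+r)^3 + TV/(1+r)^3
    = 14602.73973 + 16403.07750 + 18425.37473 + 473666.95029 = 523098.14224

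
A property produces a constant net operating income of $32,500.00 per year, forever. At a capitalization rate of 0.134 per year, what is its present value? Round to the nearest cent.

$242537.31

Level perpetuity: PV = C / r = $32,500.00 / 0.134 = $242,537.31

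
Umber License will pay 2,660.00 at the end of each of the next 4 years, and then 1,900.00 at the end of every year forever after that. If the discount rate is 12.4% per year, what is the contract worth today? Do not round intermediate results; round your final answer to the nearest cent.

PV of 4-year annuity: 2,660.00 × [1 − (1+0.124)^−4] / 0.124 = 8011.75409
Perpetuity value at year 4: 1,900.00 / 0.124 = 15322.58065
PV of perpetuity: 15322.58065 / (1+0.124)^4 = 9599.89915
Total PV = 8011.75409 + 9599.89915 = 17611.65324

17611.65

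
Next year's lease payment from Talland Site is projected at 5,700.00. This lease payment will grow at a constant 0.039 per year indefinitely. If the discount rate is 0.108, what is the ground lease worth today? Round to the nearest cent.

82608.70

Growing perpetuity: P = D₁ / (r − g) = 5,700.0000 / (0.108 − 0.039) = 82,608.70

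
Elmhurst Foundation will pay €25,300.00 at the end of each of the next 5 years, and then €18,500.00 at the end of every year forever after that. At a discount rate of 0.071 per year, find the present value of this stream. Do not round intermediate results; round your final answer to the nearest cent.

€288370.23

PV of 5-year annuity: €25,300.00 × [1 − (1+0.071)^−5] / 0.071 = 103457.83283
Perpetuity value at year 5: €18,500.00 / 0.071 = 260563.38028
PV of perpetuity: 260563.38028 / (1+0.071)^5 = 184912.39580
Total PV = 103457.83283 + 184912.39580 = 288370.22863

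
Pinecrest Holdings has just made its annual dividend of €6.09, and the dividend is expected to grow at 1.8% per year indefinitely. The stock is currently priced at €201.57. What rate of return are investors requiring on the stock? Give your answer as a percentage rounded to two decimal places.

D₁ = €6.09 × 1.018 = €6.1996
P = D₁/(r − g) ⇒ r = D₁/P + g = €6.1996/€201.57 + 0.018 = 0.030757 + 0.018 = 0.048757

4.88%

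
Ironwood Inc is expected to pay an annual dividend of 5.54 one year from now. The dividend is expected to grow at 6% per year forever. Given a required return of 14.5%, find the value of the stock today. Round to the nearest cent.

Growing perpetuity: P = D₁ / (r − g) = 5.5400 / (0.145 − 0.06) = 65.18

65.18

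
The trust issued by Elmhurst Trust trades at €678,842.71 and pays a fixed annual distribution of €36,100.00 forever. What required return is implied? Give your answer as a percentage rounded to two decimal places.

P = C/r ⇒ r = C/P = €36,100.00/€678,842.71 = 0.053179

5.32%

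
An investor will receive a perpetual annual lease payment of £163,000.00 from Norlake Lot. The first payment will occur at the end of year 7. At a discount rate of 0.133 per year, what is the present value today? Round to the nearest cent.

£579370.67

Value at end of year 6: C / r = £163,000.00 / 0.133 = £1,225,563.9098
Discount to today: PV = £1,225,563.9098 / (1 + 0.133)^6 = £1,225,563.9098 / 2.115336 = £579,370.67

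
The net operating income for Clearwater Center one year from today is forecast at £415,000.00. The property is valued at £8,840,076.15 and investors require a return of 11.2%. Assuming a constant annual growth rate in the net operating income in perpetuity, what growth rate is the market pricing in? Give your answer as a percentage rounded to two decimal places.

6.51%

P = D₁/(r−g) ⇒ g = r − D₁/P = 0.112 − £415,000.00/£8,840,076.15 = 0.065055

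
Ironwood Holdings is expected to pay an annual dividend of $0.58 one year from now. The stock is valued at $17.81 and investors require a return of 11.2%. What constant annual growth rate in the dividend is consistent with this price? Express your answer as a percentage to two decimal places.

P = D₁/(r−g) ⇒ g = r − D₁/P = 0.112 − $0.58/$17.81 = 0.079434

7.94%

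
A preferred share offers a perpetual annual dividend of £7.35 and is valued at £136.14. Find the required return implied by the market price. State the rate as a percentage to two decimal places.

5.40%

P = C/r ⇒ r = C/P = £7.35/£136.14 = 0.053989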